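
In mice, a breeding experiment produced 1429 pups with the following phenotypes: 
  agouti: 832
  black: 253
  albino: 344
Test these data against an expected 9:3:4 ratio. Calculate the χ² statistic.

Under the 9:3:4 hypothesis (Σ ratio = 16, N = 1429):
  agouti: 1429 × 9/16 = 803.8125
  black: 1429 × 3/16 = 267.9375
  albino: 1429 × 4/16 = 357.25
χ² = Σ (O − E)² / E
  agouti: (832 − 803.8125)² / 803.8125 = 0.9885
  black: (253 − 267.9375)² / 267.9375 = 0.8328
  albino: (344 − 357.25)² / 357.25 = 0.4914
χ² = 0.9885 + 0.8328 + 0.4914 = 2.3127 ≈ 2.313

2.313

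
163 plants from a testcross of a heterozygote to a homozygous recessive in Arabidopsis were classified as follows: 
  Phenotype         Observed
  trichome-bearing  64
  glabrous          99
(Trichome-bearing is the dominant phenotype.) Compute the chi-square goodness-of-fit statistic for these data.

7.515

A testcross of a heterozygote (Aa × aa) gives a 1:1 phenotypic ratio.
Expected counts for N = 163 under a 1:1 ratio (total parts = 2):
  trichome-bearing: 163 × 1/2 = 81.5
  glabrous: 163 × 1/2 = 81.5
χ² = Σ (O − E)² / E
  trichome-bearing: (64 − 81.5)² / 81.5 = 3.7577
  glabrous: (99 − 81.5)² / 81.5 = 3.7577
χ² = 3.7577 + 3.7577 = 7.5154 ≈ 7.515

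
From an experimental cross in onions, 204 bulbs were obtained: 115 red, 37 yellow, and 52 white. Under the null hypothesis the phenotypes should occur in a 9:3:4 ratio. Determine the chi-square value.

0.061

Expected counts for N = 204 under a 9:3:4 ratio (total parts = 16):
  red: 204 × 9/16 = 114.75
  yellow: 204 × 3/16 = 38.25
  white: 204 × 4/16 = 51
χ² = Σ (O − E)² / E
  red: (115 − 114.75)² / 114.75 = 0.0005
  yellow: (37 − 38.25)² / 38.25 = 0.0408
  white: (52 − 51)² / 51 = 0.0196
χ² = 0.0005 + 0.0408 + 0.0196 = 0.0609 ≈ 0.061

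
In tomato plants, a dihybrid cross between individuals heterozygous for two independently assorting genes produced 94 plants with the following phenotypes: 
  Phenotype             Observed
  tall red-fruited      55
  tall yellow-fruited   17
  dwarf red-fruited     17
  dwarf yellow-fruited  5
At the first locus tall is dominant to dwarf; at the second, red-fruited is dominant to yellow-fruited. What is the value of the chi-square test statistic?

A dihybrid F₂ with independent assortment and complete dominance at both loci gives a 9:3:3:1 phenotypic ratio.
Total ratio parts = 16. Expected numbers out of 94:
  tall red-fruited: 94 × 9/16 = 52.875
  tall yellow-fruited: 94 × 3/16 = 17.625
  dwarf red-fruited: 94 × 3/16 = 17.625
  dwarf yellow-fruited: 94 × 1/16 = 5.875
χ² = Σ (O − E)² / E
  tall red-fruited: (55 − 52.875)² / 52.875 = 0.0854
  tall yellow-fruited: (17 − 17.625)² / 17.625 = 0.0222
  dwarf red-fruited: (17 − 17.625)² / 17.625 = 0.0222
  dwarf yellow-fruited: (5 − 5.875)² / 5.875 = 0.1303
χ² = 0.0854 + 0.0222 + 0.0222 + 0.1303 = 0.2601 ≈ 0.260

0.260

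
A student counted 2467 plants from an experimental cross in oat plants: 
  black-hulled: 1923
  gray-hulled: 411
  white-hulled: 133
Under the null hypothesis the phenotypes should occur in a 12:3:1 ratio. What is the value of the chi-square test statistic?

Expected counts for N = 2467 under a 12:3:1 ratio (total parts = 16):
  black-hulled: 2467 × 12/16 = 1850.25
  gray-hulled: 2467 × 3/16 = 462.5625
  white-hulled: 2467 × 1/16 = 154.1875
χ² = Σ (O − E)² / E
  black-hulled: (1923 − 1850.25)² / 1850.25 = 2.8605
  gray-hulled: (411 − 462.5625)² / 462.5625 = 5.7477
  white-hulled: (133 − 154.1875)² / 154.1875 = 2.9115
χ² = 2.8605 + 5.7477 + 2.9115 = 11.5197 ≈ 11.520

11.520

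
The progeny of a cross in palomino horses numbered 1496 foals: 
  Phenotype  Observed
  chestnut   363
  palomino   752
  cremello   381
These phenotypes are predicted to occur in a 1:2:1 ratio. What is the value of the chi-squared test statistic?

0.476

Under the 1:2:1 hypothesis (Σ ratio = 4, N = 1496):
  chestnut: 1496 × 1/4 = 374
  palomino: 1496 × 2/4 = 748
  cremello: 1496 × 1/4 = 374
χ² = Σ (O − E)² / E
  chestnut: (363 − 374)² / 374 = 0.3235
  palomino: (752 − 748)² / 748 = 0.0214
  cremello: (381 − 374)² / 374 = 0.1310
χ² = 0.3235 + 0.0214 + 0.1310 = 0.4759 ≈ 0.476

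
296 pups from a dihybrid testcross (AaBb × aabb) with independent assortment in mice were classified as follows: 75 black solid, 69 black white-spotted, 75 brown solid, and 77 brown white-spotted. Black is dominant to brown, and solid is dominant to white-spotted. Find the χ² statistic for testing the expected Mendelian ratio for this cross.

0.486

A dihybrid testcross with independent assortment gives a 1:1:1:1 ratio.
The 1:1:1:1 ratio has 4 parts, so with N = 296 the expected counts are:
  black solid: 296 × 1/4 = 74
  black white-spotted: 296 × 1/4 = 74
  brown solid: 296 × 1/4 = 74
  brown white-spotted: 296 × 1/4 = 74
χ² = Σ (O − E)² / E
  black solid: (75 − 74)² / 74 = 0.0135
  black white-spotted: (69 − 74)² / 74 = 0.3378
  brown solid: (75 − 74)² / 74 = 0.0135
  brown white-spotted: (77 − 74)² / 74 = 0.1216
χ² = 0.0135 + 0.3378 + 0.0135 + 0.1216 = 0.4864 ≈ 0.486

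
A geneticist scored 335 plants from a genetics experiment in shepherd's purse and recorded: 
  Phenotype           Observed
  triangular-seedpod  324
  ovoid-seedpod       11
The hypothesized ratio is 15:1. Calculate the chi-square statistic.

5.031

Expected counts for N = 335 under a 15:1 ratio (total parts = 16):
  triangular-seedpod: 335 × 15/16 = 314.0625
  ovoid-seedpod: 335 × 1/16 = 20.9375
χ² = Σ (O − E)² / E
  triangular-seedpod: (324 − 314.0625)² / 314.0625 = 0.3144
  ovoid-seedpod: (11 − 20.9375)² / 20.9375 = 4.7166
χ² = 0.3144 + 4.7166 = 5.031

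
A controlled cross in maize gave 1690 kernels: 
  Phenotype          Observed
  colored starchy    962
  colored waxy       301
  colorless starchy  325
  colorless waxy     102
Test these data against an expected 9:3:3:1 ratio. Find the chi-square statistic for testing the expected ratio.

Total ratio parts = 16. Expected numbers out of 1690:
  colored starchy: 1690 × 9/16 = 950.625
  colored waxy: 1690 × 3/16 = 316.875
  colorless starchy: 1690 × 3/16 = 316.875
  colorless waxy: 1690 × 1/16 = 105.625
χ² = Σ (O − E)² / E
  colored starchy: (962 − 950.625)² / 950.625 = 0.1361
  colored waxy: (301 − 316.875)² / 316.875 = 0.7953
  colorless starchy: (325 − 316.875)² / 316.875 = 0.2083
  colorless waxy: (102 − 105.625)² / 105.625 = 0.1244
χ² = 0.1361 + 0.7953 + 0.2083 + 0.1244 = 1.2641 ≈ 1.264

1.264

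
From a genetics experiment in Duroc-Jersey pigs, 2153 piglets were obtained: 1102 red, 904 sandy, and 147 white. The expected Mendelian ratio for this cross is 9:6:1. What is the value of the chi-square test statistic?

Under the 9:6:1 hypothesis (Σ ratio = 16, N = 2153):
  red: 2153 × 9/16 = 1211.0625
  sandy: 2153 × 6/16 = 807.375
  white: 2153 × 1/16 = 134.5625
χ² = Σ (O − E)² / E
  red: (1102 − 1211.0625)² / 1211.0625 = 9.8216
  sandy: (904 − 807.375)² / 807.375 = 11.5639
  white: (147 − 134.5625)² / 134.5625 = 1.1496
χ² = 9.8216 + 11.5639 + 1.1496 = 22.5351 ≈ 22.535

22.535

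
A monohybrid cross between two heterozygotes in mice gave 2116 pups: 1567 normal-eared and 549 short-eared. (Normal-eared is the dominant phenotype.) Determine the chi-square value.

1.008

For a monohybrid cross between heterozygotes with complete dominance, the expected phenotypic ratio is 3:1.
The 3:1 ratio has 4 parts, so with N = 2116 the expected counts are:
  normal-eared: 2116 × 3/4 = 1587
  short-eared: 2116 × 1/4 = 529
χ² = Σ (O − E)² / E
  normal-eared: (1567 − 1587)² / 1587 = 0.2520
  short-eared: (549 − 529)² / 529 = 0.7561
χ² = 0.2520 + 0.7561 = 1.0081 ≈ 1.008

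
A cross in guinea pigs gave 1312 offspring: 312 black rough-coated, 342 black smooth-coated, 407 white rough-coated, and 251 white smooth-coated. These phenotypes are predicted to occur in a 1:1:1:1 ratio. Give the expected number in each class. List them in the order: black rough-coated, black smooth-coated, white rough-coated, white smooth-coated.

328, 328, 328, 328

Under the 1:1:1:1 hypothesis (Σ ratio = 4, N = 1312):
  black rough-coated: 1312 × 1/4 = 328
  black smooth-coated: 1312 × 1/4 = 328
  white rough-coated: 1312 × 1/4 = 328
  white smooth-coated: 1312 × 1/4 = 328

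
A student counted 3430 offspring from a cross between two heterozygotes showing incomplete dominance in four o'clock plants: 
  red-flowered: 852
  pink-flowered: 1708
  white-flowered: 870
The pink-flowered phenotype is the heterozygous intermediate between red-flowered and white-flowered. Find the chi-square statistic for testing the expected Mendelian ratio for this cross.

0.246

With incomplete dominance, a heterozygote × heterozygote cross gives a 1:2:1 phenotypic ratio.
Expected counts for N = 3430 under a 1:2:1 ratio (total parts = 4):
  red-flowered: 3430 × 1/4 = 857.5
  pink-flowered: 3430 × 2/4 = 1715
  white-flowered: 3430 × 1/4 = 857.5
χ² = Σ (O − E)² / E
  red-flowered: (852 − 857.5)² / 857.5 = 0.0353
  pink-flowered: (1708 − 1715)² / 1715 = 0.0286
  white-flowered: (870 − 857.5)² / 857.5 = 0.1822
χ² = 0.0353 + 0.0286 + 0.1822 = 0.2461 ≈ 0.246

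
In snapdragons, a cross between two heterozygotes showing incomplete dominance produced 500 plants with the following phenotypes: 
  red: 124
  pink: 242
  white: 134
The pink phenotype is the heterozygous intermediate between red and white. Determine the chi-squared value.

With incomplete dominance, a heterozygote × heterozygote cross gives a 1:2:1 phenotypic ratio.
Total ratio parts = 4. Expected numbers out of 500:
  red: 500 × 1/4 = 125
  pink: 500 × 2/4 = 250
  white: 500 × 1/4 = 125
χ² = Σ (O − E)² / E
  red: (124 − 125)² / 125 = 0.0080
  pink: (242 − 250)² / 250 = 0.2560
  white: (134 − 125)² / 125 = 0.6480
χ² = 0.0080 + 0.2560 + 0.6480 = 0.912

0.912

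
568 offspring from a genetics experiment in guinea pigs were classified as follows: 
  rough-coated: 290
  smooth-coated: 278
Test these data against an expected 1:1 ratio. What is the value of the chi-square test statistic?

Total ratio parts = 2. Expected numbers out of 568:
  rough-coated: 568 × 1/2 = 284
  smooth-coated: 568 × 1/2 = 284
χ² = Σ (O − E)² / E
  rough-coated: (290 − 284)² / 284 = 0.1268
  smooth-coated: (278 − 284)² / 284 = 0.1268
χ² = 0.1268 + 0.1268 = 0.2536 ≈ 0.254

0.254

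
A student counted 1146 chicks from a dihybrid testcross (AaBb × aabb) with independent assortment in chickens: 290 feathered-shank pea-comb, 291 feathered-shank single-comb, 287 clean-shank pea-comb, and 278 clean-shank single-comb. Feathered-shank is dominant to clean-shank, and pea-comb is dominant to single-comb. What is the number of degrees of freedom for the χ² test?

3

A dihybrid testcross with independent assortment gives a 1:1:1:1 ratio.
A goodness-of-fit test with 4 phenotype classes has df = 4 − 1 = 3.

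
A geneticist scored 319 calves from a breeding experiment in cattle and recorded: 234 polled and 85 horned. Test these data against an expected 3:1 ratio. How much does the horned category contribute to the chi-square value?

Total ratio parts = 4. Expected numbers out of 319:
  polled: 319 × 3/4 = 239.25
  horned: 319 × 1/4 = 79.75
Contribution of horned: (85 − 79.75)² / 79.75 = 0.3456

0.346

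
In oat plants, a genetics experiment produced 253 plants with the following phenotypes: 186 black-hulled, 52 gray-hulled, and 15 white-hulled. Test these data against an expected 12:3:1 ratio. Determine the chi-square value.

0.555

Under the 12:3:1 hypothesis (Σ ratio = 16, N = 253):
  black-hulled: 253 × 12/16 = 189.75
  gray-hulled: 253 × 3/16 = 47.4375
  white-hulled: 253 × 1/16 = 15.8125
χ² = Σ (O − E)² / E
  black-hulled: (186 − 189.75)² / 189.75 = 0.0741
  gray-hulled: (52 − 47.4375)² / 47.4375 = 0.4388
  white-hulled: (15 − 15.8125)² / 15.8125 = 0.0417
χ² = 0.0741 + 0.4388 + 0.0417 = 0.5546 ≈ 0.555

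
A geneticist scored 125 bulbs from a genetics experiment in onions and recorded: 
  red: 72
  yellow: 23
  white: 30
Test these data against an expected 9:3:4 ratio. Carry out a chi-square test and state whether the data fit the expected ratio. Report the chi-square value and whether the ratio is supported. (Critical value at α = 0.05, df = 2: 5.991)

Expected counts for N = 125 under a 9:3:4 ratio (total parts = 16):
  red: 125 × 9/16 = 70.3125
  yellow: 125 × 3/16 = 23.4375
  white: 125 × 4/16 = 31.25
χ² = Σ (O − E)² / E
  red: (72 − 70.3125)² / 70.3125 = 0.0405
  yellow: (23 − 23.4375)² / 23.4375 = 0.0082
  white: (30 − 31.25)² / 31.25 = 0.0500
χ² = 0.0405 + 0.0082 + 0.0500 = 0.0987 ≈ 0.099
Degrees of freedom = 3 − 1 = 2; critical value at α = 0.05 is 5.991.
Since 0.099 < 5.991, we fail to reject the null hypothesis — the data are consistent with the 9:3:4 ratio.

0.099; consistent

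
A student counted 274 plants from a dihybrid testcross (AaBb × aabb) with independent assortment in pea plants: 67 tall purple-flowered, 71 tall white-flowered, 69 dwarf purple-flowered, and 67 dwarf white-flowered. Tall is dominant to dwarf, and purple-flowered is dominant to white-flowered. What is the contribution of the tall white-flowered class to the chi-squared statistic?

A dihybrid testcross with independent assortment gives a 1:1:1:1 ratio.
Under the 1:1:1:1 hypothesis (Σ ratio = 4, N = 274):
  tall purple-flowered: 274 × 1/4 = 68.5
  tall white-flowered: 274 × 1/4 = 68.5
  dwarf purple-flowered: 274 × 1/4 = 68.5
  dwarf white-flowered: 274 × 1/4 = 68.5
Contribution of tall white-flowered: (71 − 68.5)² / 68.5 = 0.0912

0.091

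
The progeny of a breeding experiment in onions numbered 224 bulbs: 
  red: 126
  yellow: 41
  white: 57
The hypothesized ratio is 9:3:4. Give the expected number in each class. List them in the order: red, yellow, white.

126, 42, 56

The 9:3:4 ratio has 16 parts, so with N = 224 the expected counts are:
  red: 224 × 9/16 = 126
  yellow: 224 × 3/16 = 42
  white: 224 × 4/16 = 56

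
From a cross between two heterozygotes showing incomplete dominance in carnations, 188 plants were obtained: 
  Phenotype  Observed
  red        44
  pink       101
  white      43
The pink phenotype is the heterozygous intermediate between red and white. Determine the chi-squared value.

With incomplete dominance, a heterozygote × heterozygote cross gives a 1:2:1 phenotypic ratio.
Expected counts for N = 188 under a 1:2:1 ratio (total parts = 4):
  red: 188 × 1/4 = 47
  pink: 188 × 2/4 = 94
  white: 188 × 1/4 = 47
χ² = Σ (O − E)² / E
  red: (44 − 47)² / 47 = 0.1915
  pink: (101 − 94)² / 94 = 0.5213
  white: (43 − 47)² / 47 = 0.3404
χ² = 0.1915 + 0.5213 + 0.3404 = 1.0532 ≈ 1.053

1.053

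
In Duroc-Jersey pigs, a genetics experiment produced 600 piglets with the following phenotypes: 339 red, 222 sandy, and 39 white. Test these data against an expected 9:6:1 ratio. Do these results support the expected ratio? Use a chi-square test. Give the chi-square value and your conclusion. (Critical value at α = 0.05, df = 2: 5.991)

The 9:6:1 ratio has 16 parts, so with N = 600 the expected counts are:
  red: 600 × 9/16 = 337.5
  sandy: 600 × 6/16 = 225
  white: 600 × 1/16 = 37.5
χ² = Σ (O − E)² / E
  red: (339 − 337.5)² / 337.5 = 0.0067
  sandy: (222 − 225)² / 225 = 0.0400
  white: (39 − 37.5)² / 37.5 = 0.0600
χ² = 0.0067 + 0.0400 + 0.0600 = 0.1067 ≈ 0.107
Degrees of freedom = 3 − 1 = 2; critical value at α = 0.05 is 5.991.
Since 0.107 < 5.991, we fail to reject the null hypothesis — the data are consistent with the 9:6:1 ratio.

0.107; consistent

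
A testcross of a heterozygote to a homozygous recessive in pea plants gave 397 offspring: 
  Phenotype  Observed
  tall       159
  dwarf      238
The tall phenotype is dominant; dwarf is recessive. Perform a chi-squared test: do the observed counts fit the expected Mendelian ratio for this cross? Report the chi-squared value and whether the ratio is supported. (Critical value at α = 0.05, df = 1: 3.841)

15.720; not consistent

A testcross of a heterozygote (Aa × aa) gives a 1:1 phenotypic ratio.
Under the 1:1 hypothesis (Σ ratio = 2, N = 397):
  tall: 397 × 1/2 = 198.5
  dwarf: 397 × 1/2 = 198.5
χ² = Σ (O − E)² / E
  tall: (159 − 198.5)² / 198.5 = 7.8602
  dwarf: (238 − 198.5)² / 198.5 = 7.8602
χ² = 7.8602 + 7.8602 = 15.7204 ≈ 15.720
Degrees of freedom = 2 − 1 = 1; critical value at α = 0.05 is 3.841.
Since 15.720 > 3.841, we reject the null hypothesis — the data do not fit the 1:1 ratio.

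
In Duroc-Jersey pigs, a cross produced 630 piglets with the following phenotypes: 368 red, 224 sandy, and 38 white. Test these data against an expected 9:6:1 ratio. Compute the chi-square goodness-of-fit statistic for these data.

Under the 9:6:1 hypothesis (Σ ratio = 16, N = 630):
  red: 630 × 9/16 = 354.375
  sandy: 630 × 6/16 = 236.25
  white: 630 × 1/16 = 39.375
χ² = Σ (O − E)² / E
  red: (368 − 354.375)² / 354.375 = 0.5239
  sandy: (224 − 236.25)² / 236.25 = 0.6352
  white: (38 − 39.375)² / 39.375 = 0.0480
χ² = 0.5239 + 0.6352 + 0.0480 = 1.2071 ≈ 1.207

1.207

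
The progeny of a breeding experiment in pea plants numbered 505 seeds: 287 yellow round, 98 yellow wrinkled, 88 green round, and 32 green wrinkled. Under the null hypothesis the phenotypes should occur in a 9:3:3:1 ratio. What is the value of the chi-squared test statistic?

0.625

Expected counts for N = 505 under a 9:3:3:1 ratio (total parts = 16):
  yellow round: 505 × 9/16 = 284.0625
  yellow wrinkled: 505 × 3/16 = 94.6875
  green round: 505 × 3/16 = 94.6875
  green wrinkled: 505 × 1/16 = 31.5625
χ² = Σ (O − E)² / E
  yellow round: (287 − 284.0625)² / 284.0625 = 0.0304
  yellow wrinkled: (98 − 94.6875)² / 94.6875 = 0.1159
  green round: (88 − 94.6875)² / 94.6875 = 0.4723
  green wrinkled: (32 − 31.5625)² / 31.5625 = 0.0061
χ² = 0.0304 + 0.1159 + 0.4723 + 0.0061 = 0.6247 ≈ 0.625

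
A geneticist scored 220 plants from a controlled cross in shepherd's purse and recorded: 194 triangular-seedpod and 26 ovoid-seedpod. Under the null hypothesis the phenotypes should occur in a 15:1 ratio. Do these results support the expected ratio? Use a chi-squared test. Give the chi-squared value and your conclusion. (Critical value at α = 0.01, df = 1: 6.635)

Expected counts for N = 220 under a 15:1 ratio (total parts = 16):
  triangular-seedpod: 220 × 15/16 = 206.25
  ovoid-seedpod: 220 × 1/16 = 13.75
χ² = Σ (O − E)² / E
  triangular-seedpod: (194 − 206.25)² / 206.25 = 0.7276
  ovoid-seedpod: (26 − 13.75)² / 13.75 = 10.9136
χ² = 0.7276 + 10.9136 = 11.6412 ≈ 11.641
Degrees of freedom = 2 − 1 = 1; critical value at α = 0.01 is 6.635.
Since 11.641 > 6.635, we reject the null hypothesis — the data do not fit the 15:1 ratio.

11.641; not consistent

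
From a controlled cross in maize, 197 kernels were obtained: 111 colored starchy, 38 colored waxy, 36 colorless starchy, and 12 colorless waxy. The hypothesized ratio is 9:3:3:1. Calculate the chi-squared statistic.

Under the 9:3:3:1 hypothesis (Σ ratio = 16, N = 197):
  colored starchy: 197 × 9/16 = 110.8125
  colored waxy: 197 × 3/16 = 36.9375
  colorless starchy: 197 × 3/16 = 36.9375
  colorless waxy: 197 × 1/16 = 12.3125
χ² = Σ (O − E)² / E
  colored starchy: (111 − 110.8125)² / 110.8125 = 0.0003
  colored waxy: (38 − 36.9375)² / 36.9375 = 0.0306
  colorless starchy: (36 − 36.9375)² / 36.9375 = 0.0238
  colorless waxy: (12 − 12.3125)² / 12.3125 = 0.0079
χ² = 0.0003 + 0.0306 + 0.0238 + 0.0079 = 0.0626 ≈ 0.063

0.063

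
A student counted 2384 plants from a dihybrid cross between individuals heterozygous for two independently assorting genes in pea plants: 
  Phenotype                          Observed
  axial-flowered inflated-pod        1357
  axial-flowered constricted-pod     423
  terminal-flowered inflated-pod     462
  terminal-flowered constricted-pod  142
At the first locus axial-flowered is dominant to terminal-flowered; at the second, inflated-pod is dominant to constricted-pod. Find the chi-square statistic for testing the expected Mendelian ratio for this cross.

A dihybrid F₂ with independent assortment and complete dominance at both loci gives a 9:3:3:1 phenotypic ratio.
The 9:3:3:1 ratio has 16 parts, so with N = 2384 the expected counts are:
  axial-flowered inflated-pod: 2384 × 9/16 = 1341
  axial-flowered constricted-pod: 2384 × 3/16 = 447
  terminal-flowered inflated-pod: 2384 × 3/16 = 447
  terminal-flowered constricted-pod: 2384 × 1/16 = 149
χ² = Σ (O − E)² / E
  axial-flowered inflated-pod: (1357 − 1341)² / 1341 = 0.1909
  axial-flowered constricted-pod: (423 − 447)² / 447 = 1.2886
  terminal-flowered inflated-pod: (462 − 447)² / 447 = 0.5034
  terminal-flowered constricted-pod: (142 − 149)² / 149 = 0.3289
χ² = 0.1909 + 1.2886 + 0.5034 + 0.3289 = 2.3118 ≈ 2.312

2.312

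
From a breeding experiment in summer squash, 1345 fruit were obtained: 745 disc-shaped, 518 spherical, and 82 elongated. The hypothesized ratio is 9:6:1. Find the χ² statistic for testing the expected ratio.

Under the 9:6:1 hypothesis (Σ ratio = 16, N = 1345):
  disc-shaped: 1345 × 9/16 = 756.5625
  spherical: 1345 × 6/16 = 504.375
  elongated: 1345 × 1/16 = 84.0625
χ² = Σ (O − E)² / E
  disc-shaped: (745 − 756.5625)² / 756.5625 = 0.1767
  spherical: (518 − 504.375)² / 504.375 = 0.3681
  elongated: (82 − 84.0625)² / 84.0625 = 0.0506
χ² = 0.1767 + 0.3681 + 0.0506 = 0.5954 ≈ 0.595

0.595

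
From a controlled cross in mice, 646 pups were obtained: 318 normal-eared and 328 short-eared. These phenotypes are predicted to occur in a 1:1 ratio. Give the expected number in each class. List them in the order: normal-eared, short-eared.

323, 323

Total ratio parts = 2. Expected numbers out of 646:
  normal-eared: 646 × 1/2 = 323
  short-eared: 646 × 1/2 = 323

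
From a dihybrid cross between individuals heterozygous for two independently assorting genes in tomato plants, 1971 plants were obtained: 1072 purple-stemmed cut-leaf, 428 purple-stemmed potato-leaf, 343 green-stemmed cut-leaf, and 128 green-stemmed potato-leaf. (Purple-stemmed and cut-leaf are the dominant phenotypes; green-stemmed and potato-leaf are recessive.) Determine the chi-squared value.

12.552

A dihybrid F₂ with independent assortment and complete dominance at both loci gives a 9:3:3:1 phenotypic ratio.
The 9:3:3:1 ratio has 16 parts, so with N = 1971 the expected counts are:
  purple-stemmed cut-leaf: 1971 × 9/16 = 1108.6875
  purple-stemmed potato-leaf: 1971 × 3/16 = 369.5625
  green-stemmed cut-leaf: 1971 × 3/16 = 369.5625
  green-stemmed potato-leaf: 1971 × 1/16 = 123.1875
χ² = Σ (O − E)² / E
  purple-stemmed cut-leaf: (1072 − 1108.6875)² / 1108.6875 = 1.2140
  purple-stemmed potato-leaf: (428 − 369.5625)² / 369.5625 = 9.2405
  green-stemmed cut-leaf: (343 − 369.5625)² / 369.5625 = 1.9092
  green-stemmed potato-leaf: (128 − 123.1875)² / 123.1875 = 0.1880
χ² = 1.2140 + 9.2405 + 1.9092 + 0.1880 = 12.5517 ≈ 12.552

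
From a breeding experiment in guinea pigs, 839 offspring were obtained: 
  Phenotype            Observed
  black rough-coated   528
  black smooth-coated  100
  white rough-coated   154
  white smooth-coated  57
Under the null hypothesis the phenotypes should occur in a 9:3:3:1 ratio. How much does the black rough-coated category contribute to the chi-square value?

The 9:3:3:1 ratio has 16 parts, so with N = 839 the expected counts are:
  black rough-coated: 839 × 9/16 = 471.9375
  black smooth-coated: 839 × 3/16 = 157.3125
  white rough-coated: 839 × 3/16 = 157.3125
  white smooth-coated: 839 × 1/16 = 52.4375
Contribution of black rough-coated: (528 − 471.9375)² / 471.9375 = 6.6598

6.660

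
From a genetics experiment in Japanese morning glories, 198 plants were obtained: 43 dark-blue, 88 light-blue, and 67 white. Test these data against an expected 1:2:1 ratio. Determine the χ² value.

Under the 1:2:1 hypothesis (Σ ratio = 4, N = 198):
  dark-blue: 198 × 1/4 = 49.5
  light-blue: 198 × 2/4 = 99
  white: 198 × 1/4 = 49.5
χ² = Σ (O − E)² / E
  dark-blue: (43 − 49.5)² / 49.5 = 0.8535
  light-blue: (88 − 99)² / 99 = 1.2222
  white: (67 − 49.5)² / 49.5 = 6.1869
χ² = 0.8535 + 1.2222 + 6.1869 = 8.2626 ≈ 8.263

8.263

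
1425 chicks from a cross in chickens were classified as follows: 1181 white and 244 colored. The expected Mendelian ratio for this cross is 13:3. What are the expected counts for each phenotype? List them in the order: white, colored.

1157.8125, 267.1875

Total ratio parts = 16. Expected numbers out of 1425:
  white: 1425 × 13/16 = 1157.8125
  colored: 1425 × 3/16 = 267.1875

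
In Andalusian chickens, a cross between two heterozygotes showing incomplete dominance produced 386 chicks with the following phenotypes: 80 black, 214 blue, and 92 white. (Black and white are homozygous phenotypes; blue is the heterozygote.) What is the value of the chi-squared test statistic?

5.316

With incomplete dominance, a heterozygote × heterozygote cross gives a 1:2:1 phenotypic ratio.
Total ratio parts = 4. Expected numbers out of 386:
  black: 386 × 1/4 = 96.5
  blue: 386 × 2/4 = 193
  white: 386 × 1/4 = 96.5
χ² = Σ (O − E)² / E
  black: (80 − 96.5)² / 96.5 = 2.8212
  blue: (214 − 193)² / 193 = 2.2850
  white: (92 − 96.5)² / 96.5 = 0.2098
χ² = 2.8212 + 2.2850 + 0.2098 = 5.316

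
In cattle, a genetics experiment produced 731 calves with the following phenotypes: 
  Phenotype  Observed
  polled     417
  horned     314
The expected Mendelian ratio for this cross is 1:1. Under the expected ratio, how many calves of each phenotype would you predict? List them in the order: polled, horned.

365.5, 365.5

Total ratio parts = 2. Expected numbers out of 731:
  polled: 731 × 1/2 = 365.5
  horned: 731 × 1/2 = 365.5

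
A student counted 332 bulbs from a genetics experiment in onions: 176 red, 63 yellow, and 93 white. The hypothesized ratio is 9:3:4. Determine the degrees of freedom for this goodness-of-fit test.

2

A goodness-of-fit test with 3 phenotype classes has df = 3 − 1 = 2.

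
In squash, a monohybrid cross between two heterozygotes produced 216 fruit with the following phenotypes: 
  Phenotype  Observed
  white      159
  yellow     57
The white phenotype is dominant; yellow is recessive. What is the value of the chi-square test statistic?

0.222

For a monohybrid cross between heterozygotes with complete dominance, the expected phenotypic ratio is 3:1.
Expected counts for N = 216 under a 3:1 ratio (total parts = 4):
  white: 216 × 3/4 = 162
  yellow: 216 × 1/4 = 54
χ² = Σ (O − E)² / E
  white: (159 − 162)² / 162 = 0.0556
  yellow: (57 − 54)² / 54 = 0.1667
χ² = 0.0556 + 0.1667 = 0.2223 ≈ 0.222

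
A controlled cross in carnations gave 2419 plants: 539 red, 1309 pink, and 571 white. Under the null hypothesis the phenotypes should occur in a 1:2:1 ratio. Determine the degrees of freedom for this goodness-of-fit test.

A goodness-of-fit test with 3 phenotype classes has df = 3 − 1 = 2.

2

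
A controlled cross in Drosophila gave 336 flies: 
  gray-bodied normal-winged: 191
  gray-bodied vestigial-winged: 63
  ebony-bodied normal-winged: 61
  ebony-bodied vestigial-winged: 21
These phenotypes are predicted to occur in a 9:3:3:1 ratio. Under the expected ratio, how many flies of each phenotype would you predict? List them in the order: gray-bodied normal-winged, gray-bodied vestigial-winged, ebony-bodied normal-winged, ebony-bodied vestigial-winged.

189, 63, 63, 21

Under the 9:3:3:1 hypothesis (Σ ratio = 16, N = 336):
  gray-bodied normal-winged: 336 × 9/16 = 189
  gray-bodied vestigial-winged: 336 × 3/16 = 63
  ebony-bodied normal-winged: 336 × 3/16 = 63
  ebony-bodied vestigial-winged: 336 × 1/16 = 21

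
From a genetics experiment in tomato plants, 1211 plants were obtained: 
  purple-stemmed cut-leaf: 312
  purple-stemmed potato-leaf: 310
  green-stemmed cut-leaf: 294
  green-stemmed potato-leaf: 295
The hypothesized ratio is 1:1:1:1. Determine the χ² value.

Total ratio parts = 4. Expected numbers out of 1211:
  purple-stemmed cut-leaf: 1211 × 1/4 = 302.75
  purple-stemmed potato-leaf: 1211 × 1/4 = 302.75
  green-stemmed cut-leaf: 1211 × 1/4 = 302.75
  green-stemmed potato-leaf: 1211 × 1/4 = 302.75
χ² = Σ (O − E)² / E
  purple-stemmed cut-leaf: (312 − 302.75)² / 302.75 = 0.2826
  purple-stemmed potato-leaf: (310 − 302.75)² / 302.75 = 0.1736
  green-stemmed cut-leaf: (294 − 302.75)² / 302.75 = 0.2529
  green-stemmed potato-leaf: (295 − 302.75)² / 302.75 = 0.1984
χ² = 0.2826 + 0.1736 + 0.2529 + 0.1984 = 0.9075 ≈ 0.908

0.908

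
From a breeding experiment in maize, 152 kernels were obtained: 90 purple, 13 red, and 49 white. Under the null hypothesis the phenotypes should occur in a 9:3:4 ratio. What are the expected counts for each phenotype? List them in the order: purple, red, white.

85.5, 28.5, 38

Expected counts for N = 152 under a 9:3:4 ratio (total parts = 16):
  purple: 152 × 9/16 = 85.5
  red: 152 × 3/16 = 28.5
  white: 152 × 4/16 = 38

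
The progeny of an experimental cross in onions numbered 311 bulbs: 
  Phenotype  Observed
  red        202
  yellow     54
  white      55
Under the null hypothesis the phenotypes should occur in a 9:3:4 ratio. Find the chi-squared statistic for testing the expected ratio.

Total ratio parts = 16. Expected numbers out of 311:
  red: 311 × 9/16 = 174.9375
  yellow: 311 × 3/16 = 58.3125
  white: 311 × 4/16 = 77.75
χ² = Σ (O − E)² / E
  red: (202 − 174.9375)² / 174.9375 = 4.1865
  yellow: (54 − 58.3125)² / 58.3125 = 0.3189
  white: (55 − 77.75)² / 77.75 = 6.6568
χ² = 4.1865 + 0.3189 + 6.6568 = 11.1622 ≈ 11.162

11.162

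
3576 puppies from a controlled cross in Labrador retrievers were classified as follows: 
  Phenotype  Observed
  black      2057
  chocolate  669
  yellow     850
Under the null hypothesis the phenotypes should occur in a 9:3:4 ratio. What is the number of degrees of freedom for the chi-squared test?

2

A goodness-of-fit test with 3 phenotype classes has df = 3 − 1 = 2.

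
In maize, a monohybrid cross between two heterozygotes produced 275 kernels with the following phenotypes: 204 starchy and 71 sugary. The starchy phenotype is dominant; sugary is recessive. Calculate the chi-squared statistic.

For a monohybrid cross between heterozygotes with complete dominance, the expected phenotypic ratio is 3:1.
Expected counts for N = 275 under a 3:1 ratio (total parts = 4):
  starchy: 275 × 3/4 = 206.25
  sugary: 275 × 1/4 = 68.75
χ² = Σ (O − E)² / E
  starchy: (204 − 206.25)² / 206.25 = 0.0245
  sugary: (71 − 68.75)² / 68.75 = 0.0736
χ² = 0.0245 + 0.0736 = 0.0981 ≈ 0.098

0.098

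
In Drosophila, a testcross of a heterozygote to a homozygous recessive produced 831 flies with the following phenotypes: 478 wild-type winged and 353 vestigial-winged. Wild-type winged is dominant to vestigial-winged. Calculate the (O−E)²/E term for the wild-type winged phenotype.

A testcross of a heterozygote (Aa × aa) gives a 1:1 phenotypic ratio.
The 1:1 ratio has 2 parts, so with N = 831 the expected counts are:
  wild-type winged: 831 × 1/2 = 415.5
  vestigial-winged: 831 × 1/2 = 415.5
Contribution of wild-type winged: (478 − 415.5)² / 415.5 = 9.4013

9.401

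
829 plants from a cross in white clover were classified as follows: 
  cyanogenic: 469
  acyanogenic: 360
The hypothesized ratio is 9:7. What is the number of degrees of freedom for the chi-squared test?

A goodness-of-fit test with 2 phenotype classes has df = 2 − 1 = 1.

1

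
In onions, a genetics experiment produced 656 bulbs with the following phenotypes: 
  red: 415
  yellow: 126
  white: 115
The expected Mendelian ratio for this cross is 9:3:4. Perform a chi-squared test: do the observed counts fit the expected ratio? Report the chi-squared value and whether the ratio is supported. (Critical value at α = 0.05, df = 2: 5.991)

20.448; not consistent

The 9:3:4 ratio has 16 parts, so with N = 656 the expected counts are:
  red: 656 × 9/16 = 369
  yellow: 656 × 3/16 = 123
  white: 656 × 4/16 = 164
χ² = Σ (O − E)² / E
  red: (415 − 369)² / 369 = 5.7344
  yellow: (126 − 123)² / 123 = 0.0732
  white: (115 − 164)² / 164 = 14.6402
χ² = 5.7344 + 0.0732 + 14.6402 = 20.4478 ≈ 20.448
Degrees of freedom = 3 − 1 = 2; critical value at α = 0.05 is 5.991.
Since 20.448 > 5.991, we reject the null hypothesis — the data do not fit the 9:3:4 ratio.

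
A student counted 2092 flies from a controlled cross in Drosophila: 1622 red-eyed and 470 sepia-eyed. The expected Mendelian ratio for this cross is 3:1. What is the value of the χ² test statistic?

Total ratio parts = 4. Expected numbers out of 2092:
  red-eyed: 2092 × 3/4 = 1569
  sepia-eyed: 2092 × 1/4 = 523
χ² = Σ (O − E)² / E
  red-eyed: (1622 − 1569)² / 1569 = 1.7903
  sepia-eyed: (470 − 523)² / 523 = 5.3709
χ² = 1.7903 + 5.3709 = 7.1612 ≈ 7.161

7.161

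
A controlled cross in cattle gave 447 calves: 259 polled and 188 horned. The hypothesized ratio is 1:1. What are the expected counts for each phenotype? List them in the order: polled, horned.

The 1:1 ratio has 2 parts, so with N = 447 the expected counts are:
  polled: 447 × 1/2 = 223.5
  horned: 447 × 1/2 = 223.5

223.5, 223.5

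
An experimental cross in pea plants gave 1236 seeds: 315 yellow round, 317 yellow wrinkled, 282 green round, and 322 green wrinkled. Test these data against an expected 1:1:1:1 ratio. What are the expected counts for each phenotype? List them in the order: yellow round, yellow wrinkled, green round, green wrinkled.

Under the 1:1:1:1 hypothesis (Σ ratio = 4, N = 1236):
  yellow round: 1236 × 1/4 = 309
  yellow wrinkled: 1236 × 1/4 = 309
  green round: 1236 × 1/4 = 309
  green wrinkled: 1236 × 1/4 = 309

309, 309, 309, 309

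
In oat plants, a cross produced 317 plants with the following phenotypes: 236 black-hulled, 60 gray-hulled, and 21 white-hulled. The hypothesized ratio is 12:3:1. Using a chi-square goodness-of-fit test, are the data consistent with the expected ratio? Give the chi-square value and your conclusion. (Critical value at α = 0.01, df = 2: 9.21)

Expected counts for N = 317 under a 12:3:1 ratio (total parts = 16):
  black-hulled: 317 × 12/16 = 237.75
  gray-hulled: 317 × 3/16 = 59.4375
  white-hulled: 317 × 1/16 = 19.8125
χ² = Σ (O − E)² / E
  black-hulled: (236 − 237.75)² / 237.75 = 0.0129
  gray-hulled: (60 − 59.4375)² / 59.4375 = 0.0053
  white-hulled: (21 − 19.8125)² / 19.8125 = 0.0712
χ² = 0.0129 + 0.0053 + 0.0712 = 0.0894 ≈ 0.089
Degrees of freedom = 3 − 1 = 2; critical value at α = 0.01 is 9.21.
Since 0.089 < 9.21, we fail to reject the null hypothesis — the data are consistent with the 12:3:1 ratio.

0.089; consistent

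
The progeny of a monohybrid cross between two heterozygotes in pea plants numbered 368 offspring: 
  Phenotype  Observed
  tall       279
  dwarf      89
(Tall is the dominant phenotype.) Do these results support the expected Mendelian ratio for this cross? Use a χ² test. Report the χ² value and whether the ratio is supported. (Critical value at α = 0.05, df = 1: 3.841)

For a monohybrid cross between heterozygotes with complete dominance, the expected phenotypic ratio is 3:1.
Total ratio parts = 4. Expected numbers out of 368:
  tall: 368 × 3/4 = 276
  dwarf: 368 × 1/4 = 92
χ² = Σ (O − E)² / E
  tall: (279 − 276)² / 276 = 0.0326
  dwarf: (89 − 92)² / 92 = 0.0978
χ² = 0.0326 + 0.0978 = 0.1304 ≈ 0.130
Degrees of freedom = 2 − 1 = 1; critical value at α = 0.05 is 3.841.
Since 0.130 < 3.841, we fail to reject the null hypothesis — the data are consistent with the 3:1 ratio.

0.130; consistent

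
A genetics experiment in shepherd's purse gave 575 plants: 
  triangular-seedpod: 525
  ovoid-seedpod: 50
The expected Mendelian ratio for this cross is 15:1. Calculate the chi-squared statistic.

Expected counts for N = 575 under a 15:1 ratio (total parts = 16):
  triangular-seedpod: 575 × 15/16 = 539.0625
  ovoid-seedpod: 575 × 1/16 = 35.9375
χ² = Σ (O − E)² / E
  triangular-seedpod: (525 − 539.0625)² / 539.0625 = 0.3668
  ovoid-seedpod: (50 − 35.9375)² / 35.9375 = 5.5027
χ² = 0.3668 + 5.5027 = 5.8695 ≈ 5.870

5.870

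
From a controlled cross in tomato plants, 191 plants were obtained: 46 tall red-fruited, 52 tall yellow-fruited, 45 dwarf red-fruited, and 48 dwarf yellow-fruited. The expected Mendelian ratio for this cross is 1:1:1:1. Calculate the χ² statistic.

0.602

Total ratio parts = 4. Expected numbers out of 191:
  tall red-fruited: 191 × 1/4 = 47.75
  tall yellow-fruited: 191 × 1/4 = 47.75
  dwarf red-fruited: 191 × 1/4 = 47.75
  dwarf yellow-fruited: 191 × 1/4 = 47.75
χ² = Σ (O − E)² / E
  tall red-fruited: (46 − 47.75)² / 47.75 = 0.0641
  tall yellow-fruited: (52 − 47.75)² / 47.75 = 0.3783
  dwarf red-fruited: (45 − 47.75)² / 47.75 = 0.1584
  dwarf yellow-fruited: (48 − 47.75)² / 47.75 = 0.0013
χ² = 0.0641 + 0.3783 + 0.1584 + 0.0013 = 0.6021 ≈ 0.602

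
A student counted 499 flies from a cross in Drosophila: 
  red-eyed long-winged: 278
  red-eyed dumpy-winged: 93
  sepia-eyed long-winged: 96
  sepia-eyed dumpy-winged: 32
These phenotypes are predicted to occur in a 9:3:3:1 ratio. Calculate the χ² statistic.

The 9:3:3:1 ratio has 16 parts, so with N = 499 the expected counts are:
  red-eyed long-winged: 499 × 9/16 = 280.6875
  red-eyed dumpy-winged: 499 × 3/16 = 93.5625
  sepia-eyed long-winged: 499 × 3/16 = 93.5625
  sepia-eyed dumpy-winged: 499 × 1/16 = 31.1875
χ² = Σ (O − E)² / E
  red-eyed long-winged: (278 − 280.6875)² / 280.6875 = 0.0257
  red-eyed dumpy-winged: (93 − 93.5625)² / 93.5625 = 0.0034
  sepia-eyed long-winged: (96 − 93.5625)² / 93.5625 = 0.0635
  sepia-eyed dumpy-winged: (32 − 31.1875)² / 31.1875 = 0.0212
χ² = 0.0257 + 0.0034 + 0.0635 + 0.0212 = 0.1138 ≈ 0.114

0.114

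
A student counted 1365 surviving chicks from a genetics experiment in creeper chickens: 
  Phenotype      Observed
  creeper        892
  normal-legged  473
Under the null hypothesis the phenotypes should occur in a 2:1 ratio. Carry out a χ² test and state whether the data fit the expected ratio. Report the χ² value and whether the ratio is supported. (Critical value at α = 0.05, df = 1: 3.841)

1.068; consistent

Total ratio parts = 3. Expected numbers out of 1365:
  creeper: 1365 × 2/3 = 910
  normal-legged: 1365 × 1/3 = 455
χ² = Σ (O − E)² / E
  creeper: (892 − 910)² / 910 = 0.3560
  normal-legged: (473 − 455)² / 455 = 0.7121
χ² = 0.3560 + 0.7121 = 1.0681 ≈ 1.068
Degrees of freedom = 2 − 1 = 1; critical value at α = 0.05 is 3.841.
Since 1.068 < 3.841, we fail to reject the null hypothesis — the data are consistent with the 2:1 ratio.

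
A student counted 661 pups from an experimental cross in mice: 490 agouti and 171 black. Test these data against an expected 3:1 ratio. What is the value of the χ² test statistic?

The 3:1 ratio has 4 parts, so with N = 661 the expected counts are:
  agouti: 661 × 3/4 = 495.75
  black: 661 × 1/4 = 165.25
χ² = Σ (O − E)² / E
  agouti: (490 − 495.75)² / 495.75 = 0.0667
  black: (171 − 165.25)² / 165.25 = 0.2001
χ² = 0.0667 + 0.2001 = 0.2668 ≈ 0.267

0.267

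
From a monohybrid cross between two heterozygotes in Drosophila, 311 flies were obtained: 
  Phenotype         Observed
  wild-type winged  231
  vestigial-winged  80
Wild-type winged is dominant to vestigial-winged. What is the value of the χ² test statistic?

For a monohybrid cross between heterozygotes with complete dominance, the expected phenotypic ratio is 3:1.
Total ratio parts = 4. Expected numbers out of 311:
  wild-type winged: 311 × 3/4 = 233.25
  vestigial-winged: 311 × 1/4 = 77.75
χ² = Σ (O − E)² / E
  wild-type winged: (231 − 233.25)² / 233.25 = 0.0217
  vestigial-winged: (80 − 77.75)² / 77.75 = 0.0651
χ² = 0.0217 + 0.0651 = 0.0868 ≈ 0.087

0.087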